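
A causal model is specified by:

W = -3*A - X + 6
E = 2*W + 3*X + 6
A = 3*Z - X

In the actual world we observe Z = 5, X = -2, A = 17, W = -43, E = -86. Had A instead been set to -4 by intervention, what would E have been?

do(A=-4) replaces the equation A = 3*Z - X with the constant A = -4.
W = -3*A - X + 6  [with A=-4, X=-2]  = 20
E = 2*W + 3*X + 6  [with W=20, X=-2]  = 40

40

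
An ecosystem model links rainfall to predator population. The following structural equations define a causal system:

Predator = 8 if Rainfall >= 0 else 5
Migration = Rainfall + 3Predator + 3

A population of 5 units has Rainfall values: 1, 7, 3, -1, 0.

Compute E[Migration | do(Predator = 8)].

Every unit gets Predator=8 under the intervention. Migration values become 28, 34, 30, 26, 27; E[Migration|do(Predator=8)] = 29.

29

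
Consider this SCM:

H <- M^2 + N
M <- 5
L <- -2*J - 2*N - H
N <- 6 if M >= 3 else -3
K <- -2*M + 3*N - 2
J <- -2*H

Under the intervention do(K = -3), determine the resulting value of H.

31

The intervention breaks the incoming arrows to K: K <- -2*M + 3*N - 2 no longer applies, and K = -3.
H is not downstream of the intervention, so its value is determined by the original equations.
N = 6 if M >= 3 else -3  [with M=5]  = 6
H = M^2 + N  [with M=5, N=6]  = 31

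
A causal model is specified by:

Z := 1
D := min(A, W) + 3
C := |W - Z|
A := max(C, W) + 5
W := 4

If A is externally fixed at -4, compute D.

-1

Intervening sets A = -4 and removes its equation (A := max(C, W) + 5).
D = min(A, W) + 3  [with A=-4, W=4]  = -1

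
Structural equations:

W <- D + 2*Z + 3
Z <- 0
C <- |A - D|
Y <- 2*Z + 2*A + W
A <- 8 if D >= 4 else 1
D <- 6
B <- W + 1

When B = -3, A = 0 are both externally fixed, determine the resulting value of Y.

Under do(B = -3, A = 0), each intervened variable's structural equation is replaced by its fixed value.
W = D + 2*Z + 3  [with D=6, Z=0]  = 9
Y = 2*Z + 2*A + W  [with Z=0, A=0, W=9]  = 9

9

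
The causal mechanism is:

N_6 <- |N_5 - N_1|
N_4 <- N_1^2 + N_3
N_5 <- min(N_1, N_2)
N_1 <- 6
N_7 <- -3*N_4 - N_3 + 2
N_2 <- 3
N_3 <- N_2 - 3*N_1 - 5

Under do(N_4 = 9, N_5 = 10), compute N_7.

-5

Under do(N_4 = 9, N_5 = 10), each intervened variable's structural equation is replaced by its fixed value.
N_3 = N_2 - 3*N_1 - 5  [with N_2=3, N_1=6]  = -20
N_7 = -3*N_4 - N_3 + 2  [with N_4=9, N_3=-20]  = -5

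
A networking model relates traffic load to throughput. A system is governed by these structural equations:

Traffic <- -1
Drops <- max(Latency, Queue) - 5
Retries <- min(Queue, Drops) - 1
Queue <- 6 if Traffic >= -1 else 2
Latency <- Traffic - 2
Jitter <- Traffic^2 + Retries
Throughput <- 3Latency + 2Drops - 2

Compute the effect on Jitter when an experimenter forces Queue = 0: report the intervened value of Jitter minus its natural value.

The intervention breaks the incoming arrows to Queue: Queue <- 6 if Traffic >= -1 else 2 no longer applies, and Queue = 0.
Latency = Traffic - 2  [with Traffic=-1]  = -3
Drops = max(Latency, Queue) - 5  [with Latency=-3, Queue=0]  = -5
Retries = min(Queue, Drops) - 1  [with Queue=0, Drops=-5]  = -6
Jitter = Traffic^2 + Retries  [with Traffic=-1, Retries=-6]  = -5
Without intervention: Latency = Traffic - 2  [with Traffic=-1]  = -3; Queue = 6 if Traffic >= -1 else 2  [with Traffic=-1]  = 6; Drops = max(Latency, Queue) - 5  [with Latency=-3, Queue=6]  = 1; Retries = min(Queue, Drops) - 1  [with Queue=6, Drops=1]  = 0; Jitter = Traffic^2 + Retries  [with Traffic=-1, Retries=0]  = 1.
Change = -5 − 1 = -6.

-6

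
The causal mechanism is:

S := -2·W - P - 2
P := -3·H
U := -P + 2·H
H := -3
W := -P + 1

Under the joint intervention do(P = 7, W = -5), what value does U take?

-13

The joint intervention fixes P = 7, W = -5, removing each variable's own equation.
U = -P + 2·H  [with P=7, H=-3]  = -13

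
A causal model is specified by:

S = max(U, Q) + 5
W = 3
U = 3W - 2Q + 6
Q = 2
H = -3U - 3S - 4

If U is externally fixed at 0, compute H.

-25

do(U=0) replaces the equation U = 3W - 2Q + 6 with the constant U = 0.
S = max(U, Q) + 5  [with U=0, Q=2]  = 7
H = -3U - 3S - 4  [with U=0, S=7]  = -25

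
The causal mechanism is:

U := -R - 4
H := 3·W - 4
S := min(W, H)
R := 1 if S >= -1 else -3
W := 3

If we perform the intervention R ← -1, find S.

3

Under do(R=-1), the mechanism R := 1 if S >= -1 else -3 is discarded; R is fixed at -1.
Since S is not a descendant of the intervened variable, it is unaffected.
H = 3·W - 4  [with W=3]  = 5
S = min(W, H)  [with W=3, H=5]  = 3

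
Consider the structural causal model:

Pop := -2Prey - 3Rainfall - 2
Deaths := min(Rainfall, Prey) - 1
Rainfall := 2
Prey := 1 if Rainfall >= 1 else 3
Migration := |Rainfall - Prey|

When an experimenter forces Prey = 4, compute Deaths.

The intervention breaks the incoming arrows to Prey: Prey := 1 if Rainfall >= 1 else 3 no longer applies, and Prey = 4.
Deaths = min(Rainfall, Prey) - 1  [with Rainfall=2, Prey=4]  = 1

1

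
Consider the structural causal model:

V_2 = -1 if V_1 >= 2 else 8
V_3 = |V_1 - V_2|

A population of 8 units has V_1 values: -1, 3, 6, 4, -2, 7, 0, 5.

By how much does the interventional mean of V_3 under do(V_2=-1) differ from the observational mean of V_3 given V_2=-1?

-2

Under do(V_2=-1), V_2's equation is replaced by V_2=-1 for every unit. Per-unit V_3: 0, 4, 7, 5, 1, 8, 1, 6. Mean = 4.
Observing V_2=-1 restricts to units where V_2's equation naturally yields -1: V_1 ∈ {3, 6, 4, 7, 5}. In that subpopulation V_3 = 4, 7, 5, 8, 6, mean 6.
Difference = 4 − 6 = -2.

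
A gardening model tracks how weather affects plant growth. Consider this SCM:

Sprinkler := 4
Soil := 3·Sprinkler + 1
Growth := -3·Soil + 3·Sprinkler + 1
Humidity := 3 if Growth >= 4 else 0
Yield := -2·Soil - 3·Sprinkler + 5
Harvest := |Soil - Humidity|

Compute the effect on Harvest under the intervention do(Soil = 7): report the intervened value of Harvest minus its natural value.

-6

Under do(Soil=7), the mechanism Soil := 3·Sprinkler + 1 is discarded; Soil is fixed at 7.
Growth = -3·Soil + 3·Sprinkler + 1  [with Soil=7, Sprinkler=4]  = -8
Humidity = 3 if Growth >= 4 else 0  [with Growth=-8]  = 0
Harvest = |Soil - Humidity|  [with Soil=7, Humidity=0]  = 7
Without intervention: Soil = 3·Sprinkler + 1  [with Sprinkler=4]  = 13; Growth = -3·Soil + 3·Sprinkler + 1  [with Soil=13, Sprinkler=4]  = -26; Humidity = 3 if Growth >= 4 else 0  [with Growth=-26]  = 0; Harvest = |Soil - Humidity|  [with Soil=13, Humidity=0]  = 13.
Change = 7 − 13 = -6.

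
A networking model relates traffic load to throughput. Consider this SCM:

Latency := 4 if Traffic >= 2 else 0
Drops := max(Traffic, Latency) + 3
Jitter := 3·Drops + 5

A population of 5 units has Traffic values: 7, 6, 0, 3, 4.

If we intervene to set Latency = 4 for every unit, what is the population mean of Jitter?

Every unit gets Latency=4 under the intervention. Jitter values become 35, 32, 26, 26, 26; E[Jitter|do(Latency=4)] = 29.

29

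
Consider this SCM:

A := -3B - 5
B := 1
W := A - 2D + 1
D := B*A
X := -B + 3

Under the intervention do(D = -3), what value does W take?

-1

do(D=-3) replaces the equation D := B*A with the constant D = -3.
A = -3B - 5  [with B=1]  = -8
W = A - 2D + 1  [with A=-8, D=-3]  = -1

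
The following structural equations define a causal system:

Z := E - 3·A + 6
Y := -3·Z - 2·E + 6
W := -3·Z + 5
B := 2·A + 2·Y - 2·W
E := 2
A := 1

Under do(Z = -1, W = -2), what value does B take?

Setting Z = -1, W = -2 by intervention discards those variables' equations.
Y = -3·Z - 2·E + 6  [with Z=-1, E=2]  = 5
B = 2·A + 2·Y - 2·W  [with A=1, Y=5, W=-2]  = 16

16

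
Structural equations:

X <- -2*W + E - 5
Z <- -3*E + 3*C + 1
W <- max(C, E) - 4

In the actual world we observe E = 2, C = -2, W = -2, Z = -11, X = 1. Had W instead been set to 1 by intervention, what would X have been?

-5

do(W=1) replaces the equation W <- max(C, E) - 4 with the constant W = 1.
X = -2*W + E - 5  [with W=1, E=2]  = -5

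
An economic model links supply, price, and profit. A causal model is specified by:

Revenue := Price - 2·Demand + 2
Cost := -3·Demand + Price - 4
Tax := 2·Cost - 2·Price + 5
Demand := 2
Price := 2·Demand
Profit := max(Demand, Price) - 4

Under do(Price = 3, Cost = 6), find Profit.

Under do(Price = 3, Cost = 6), each intervened variable's structural equation is replaced by its fixed value.
Profit = max(Demand, Price) - 4  [with Demand=2, Price=3]  = -1

-1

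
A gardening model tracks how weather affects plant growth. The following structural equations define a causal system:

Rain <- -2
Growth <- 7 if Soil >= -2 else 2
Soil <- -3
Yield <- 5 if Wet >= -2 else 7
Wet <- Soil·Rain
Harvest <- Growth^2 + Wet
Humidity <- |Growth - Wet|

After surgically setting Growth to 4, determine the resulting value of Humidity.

Intervening sets Growth = 4 and removes its equation (Growth <- 7 if Soil >= -2 else 2).
Wet = Soil·Rain  [with Soil=-3, Rain=-2]  = 6
Humidity = |Growth - Wet|  [with Growth=4, Wet=6]  = 2

2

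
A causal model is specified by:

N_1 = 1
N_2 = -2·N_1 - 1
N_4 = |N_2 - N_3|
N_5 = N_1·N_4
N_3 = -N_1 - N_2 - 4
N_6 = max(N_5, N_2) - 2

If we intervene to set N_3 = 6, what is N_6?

7

The intervention breaks the incoming arrows to N_3: N_3 = -N_1 - N_2 - 4 no longer applies, and N_3 = 6.
N_2 = -2·N_1 - 1  [with N_1=1]  = -3
N_4 = |N_2 - N_3|  [with N_2=-3, N_3=6]  = 9
N_5 = N_1·N_4  [with N_1=1, N_4=9]  = 9
N_6 = max(N_5, N_2) - 2  [with N_5=9, N_2=-3]  = 7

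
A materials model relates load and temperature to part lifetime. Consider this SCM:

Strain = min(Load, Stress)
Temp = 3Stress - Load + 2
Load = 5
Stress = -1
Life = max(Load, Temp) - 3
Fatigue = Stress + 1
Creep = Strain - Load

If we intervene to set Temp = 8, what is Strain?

-1

Under do(Temp=8), the mechanism Temp = 3Stress - Load + 2 is discarded; Temp is fixed at 8.
Since Strain is not a descendant of the intervened variable, it is unaffected.
Strain = min(Load, Stress)  [with Load=5, Stress=-1]  = -1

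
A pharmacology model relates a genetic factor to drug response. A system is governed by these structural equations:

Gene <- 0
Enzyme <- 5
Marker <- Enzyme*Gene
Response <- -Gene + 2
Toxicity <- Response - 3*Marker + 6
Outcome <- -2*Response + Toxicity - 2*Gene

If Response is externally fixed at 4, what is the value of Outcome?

Under do(Response=4), the mechanism Response <- -Gene + 2 is discarded; Response is fixed at 4.
Marker = Enzyme*Gene  [with Enzyme=5, Gene=0]  = 0
Toxicity = Response - 3*Marker + 6  [with Response=4, Marker=0]  = 10
Outcome = -2*Response + Toxicity - 2*Gene  [with Response=4, Toxicity=10, Gene=0]  = 2

2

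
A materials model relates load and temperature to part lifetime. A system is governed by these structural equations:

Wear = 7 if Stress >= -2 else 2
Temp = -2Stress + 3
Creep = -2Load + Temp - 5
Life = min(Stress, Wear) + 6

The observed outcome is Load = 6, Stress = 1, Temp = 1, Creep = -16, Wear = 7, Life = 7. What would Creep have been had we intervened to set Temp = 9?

The intervention breaks the incoming arrows to Temp: Temp = -2Stress + 3 no longer applies, and Temp = 9.
Creep = -2Load + Temp - 5  [with Load=6, Temp=9]  = -8

-8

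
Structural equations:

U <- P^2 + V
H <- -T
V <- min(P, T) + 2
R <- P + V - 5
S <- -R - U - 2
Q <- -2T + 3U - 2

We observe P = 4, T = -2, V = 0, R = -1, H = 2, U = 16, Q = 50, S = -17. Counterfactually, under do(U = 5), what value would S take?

Intervening sets U = 5 and removes its equation (U <- P^2 + V).
V = min(P, T) + 2  [with P=4, T=-2]  = 0
R = P + V - 5  [with P=4, V=0]  = -1
S = -R - U - 2  [with R=-1, U=5]  = -6

-6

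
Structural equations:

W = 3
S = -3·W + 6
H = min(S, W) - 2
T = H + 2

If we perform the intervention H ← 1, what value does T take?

The intervention breaks the incoming arrows to H: H = min(S, W) - 2 no longer applies, and H = 1.
T = H + 2  [with H=1]  = 3

3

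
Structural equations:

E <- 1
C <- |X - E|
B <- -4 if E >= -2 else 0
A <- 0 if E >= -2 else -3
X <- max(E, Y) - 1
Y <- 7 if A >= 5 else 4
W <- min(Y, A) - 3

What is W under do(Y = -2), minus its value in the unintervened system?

-2

The intervention breaks the incoming arrows to Y: Y <- 7 if A >= 5 else 4 no longer applies, and Y = -2.
A = 0 if E >= -2 else -3  [with E=1]  = 0
W = min(Y, A) - 3  [with Y=-2, A=0]  = -5
Without intervention: A = 0 if E >= -2 else -3  [with E=1]  = 0; Y = 7 if A >= 5 else 4  [with A=0]  = 4; W = min(Y, A) - 3  [with Y=4, A=0]  = -3.
Change = -5 − (-3) = -2.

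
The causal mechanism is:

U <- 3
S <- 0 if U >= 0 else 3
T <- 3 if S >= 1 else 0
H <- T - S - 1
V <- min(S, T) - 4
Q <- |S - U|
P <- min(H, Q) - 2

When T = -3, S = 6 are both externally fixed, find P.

-12

The joint intervention fixes T = -3, S = 6, removing each variable's own equation.
H = T - S - 1  [with T=-3, S=6]  = -10
Q = |S - U|  [with S=6, U=3]  = 3
P = min(H, Q) - 2  [with H=-10, Q=3]  = -12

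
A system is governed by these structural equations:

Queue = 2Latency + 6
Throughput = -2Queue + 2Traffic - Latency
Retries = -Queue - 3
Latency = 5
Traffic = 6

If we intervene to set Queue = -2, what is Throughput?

do(Queue=-2) replaces the equation Queue = 2Latency + 6 with the constant Queue = -2.
Throughput = -2Queue + 2Traffic - Latency  [with Queue=-2, Traffic=6, Latency=5]  = 11

11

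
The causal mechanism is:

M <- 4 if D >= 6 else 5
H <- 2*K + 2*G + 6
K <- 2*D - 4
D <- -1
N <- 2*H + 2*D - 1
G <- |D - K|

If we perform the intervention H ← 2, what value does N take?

1

The intervention breaks the incoming arrows to H: H <- 2*K + 2*G + 6 no longer applies, and H = 2.
N = 2*H + 2*D - 1  [with H=2, D=-1]  = 1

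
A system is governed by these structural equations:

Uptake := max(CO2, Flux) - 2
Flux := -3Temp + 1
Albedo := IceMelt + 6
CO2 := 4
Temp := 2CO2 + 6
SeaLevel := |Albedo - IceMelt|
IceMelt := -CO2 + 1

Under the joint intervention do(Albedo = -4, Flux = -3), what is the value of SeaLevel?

Setting Albedo = -4, Flux = -3 by intervention discards those variables' equations.
IceMelt = -CO2 + 1  [with CO2=4]  = -3
SeaLevel = |Albedo - IceMelt|  [with Albedo=-4, IceMelt=-3]  = 1

1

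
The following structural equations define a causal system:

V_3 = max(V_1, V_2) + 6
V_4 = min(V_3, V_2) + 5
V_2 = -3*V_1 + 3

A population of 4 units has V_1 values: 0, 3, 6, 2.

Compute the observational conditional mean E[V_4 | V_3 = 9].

E[V_4|V_3=9] averages over only the 2 units with V_3=9 (V_1 = 0, 3): V_4 = 8, -1, mean 3.5.

3.5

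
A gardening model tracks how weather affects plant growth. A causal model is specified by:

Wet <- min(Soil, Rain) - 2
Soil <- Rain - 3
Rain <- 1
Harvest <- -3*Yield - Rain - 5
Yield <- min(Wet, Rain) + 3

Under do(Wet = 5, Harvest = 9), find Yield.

The joint intervention fixes Wet = 5, Harvest = 9, removing each variable's own equation.
Yield = min(Wet, Rain) + 3  [with Wet=5, Rain=1]  = 4

4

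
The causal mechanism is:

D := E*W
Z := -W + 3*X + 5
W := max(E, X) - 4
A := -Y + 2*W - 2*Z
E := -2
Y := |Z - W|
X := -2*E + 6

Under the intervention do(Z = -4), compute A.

The intervention breaks the incoming arrows to Z: Z := -W + 3*X + 5 no longer applies, and Z = -4.
X = -2*E + 6  [with E=-2]  = 10
W = max(E, X) - 4  [with E=-2, X=10]  = 6
Y = |Z - W|  [with Z=-4, W=6]  = 10
A = -Y + 2*W - 2*Z  [with Y=10, W=6, Z=-4]  = 10

10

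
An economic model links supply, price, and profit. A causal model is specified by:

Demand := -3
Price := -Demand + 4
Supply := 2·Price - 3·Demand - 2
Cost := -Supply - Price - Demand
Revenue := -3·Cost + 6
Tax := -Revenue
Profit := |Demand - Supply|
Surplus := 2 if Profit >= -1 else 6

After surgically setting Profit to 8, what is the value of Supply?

Intervening sets Profit = 8 and removes its equation (Profit := |Demand - Supply|).
Supply is not downstream of the intervention, so its value is determined by the original equations.
Price = -Demand + 4  [with Demand=-3]  = 7
Supply = 2·Price - 3·Demand - 2  [with Price=7, Demand=-3]  = 21

21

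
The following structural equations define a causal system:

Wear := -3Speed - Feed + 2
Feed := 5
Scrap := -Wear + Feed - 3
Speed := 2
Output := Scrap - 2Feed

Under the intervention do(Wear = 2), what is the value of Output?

-10

do(Wear=2) replaces the equation Wear := -3Speed - Feed + 2 with the constant Wear = 2.
Scrap = -Wear + Feed - 3  [with Wear=2, Feed=5]  = 0
Output = Scrap - 2Feed  [with Scrap=0, Feed=5]  = -10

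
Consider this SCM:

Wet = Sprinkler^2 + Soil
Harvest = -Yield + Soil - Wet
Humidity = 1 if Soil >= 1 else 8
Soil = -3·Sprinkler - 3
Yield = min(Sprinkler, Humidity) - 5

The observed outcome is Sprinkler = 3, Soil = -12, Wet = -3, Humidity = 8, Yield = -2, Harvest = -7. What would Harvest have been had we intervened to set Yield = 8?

-17

The intervention breaks the incoming arrows to Yield: Yield = min(Sprinkler, Humidity) - 5 no longer applies, and Yield = 8.
Soil = -3·Sprinkler - 3  [with Sprinkler=3]  = -12
Wet = Sprinkler^2 + Soil  [with Sprinkler=3, Soil=-12]  = -3
Harvest = -Yield + Soil - Wet  [with Yield=8, Soil=-12, Wet=-3]  = -17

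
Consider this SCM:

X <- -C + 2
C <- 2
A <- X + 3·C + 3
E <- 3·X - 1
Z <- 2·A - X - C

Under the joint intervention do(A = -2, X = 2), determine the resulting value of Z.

The joint intervention fixes A = -2, X = 2, removing each variable's own equation.
Z = 2·A - X - C  [with A=-2, X=2, C=2]  = -8

-8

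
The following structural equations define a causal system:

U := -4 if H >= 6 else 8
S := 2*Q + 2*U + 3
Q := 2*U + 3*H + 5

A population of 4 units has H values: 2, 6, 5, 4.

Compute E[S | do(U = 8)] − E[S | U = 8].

3.5

Every unit gets U=8 under the intervention. S values become 73, 97, 91, 85; E[S|do(U=8)] = 86.5.
Conditioning on U=8 selects the 3 unit(s) with H ∈ {2, 5, 4}. Their S values: 73, 91, 85. Mean = 83.
Difference = 86.5 − 83 = 3.5.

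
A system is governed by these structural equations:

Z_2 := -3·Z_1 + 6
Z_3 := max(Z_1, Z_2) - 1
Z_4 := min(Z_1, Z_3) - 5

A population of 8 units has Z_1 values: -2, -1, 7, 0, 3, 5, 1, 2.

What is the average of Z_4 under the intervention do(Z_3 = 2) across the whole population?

The intervention sets Z_3=2 in all 8 units regardless of Z_1. Recomputing Z_4 per unit gives -7, -6, -3, -5, -3, -3, -4, -3; average -4.25.

-4.25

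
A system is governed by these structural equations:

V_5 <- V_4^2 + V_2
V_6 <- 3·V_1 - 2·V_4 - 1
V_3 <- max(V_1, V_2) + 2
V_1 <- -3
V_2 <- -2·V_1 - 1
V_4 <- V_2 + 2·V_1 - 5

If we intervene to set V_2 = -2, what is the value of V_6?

Under do(V_2=-2), the mechanism V_2 <- -2·V_1 - 1 is discarded; V_2 is fixed at -2.
V_4 = V_2 + 2·V_1 - 5  [with V_2=-2, V_1=-3]  = -13
V_6 = 3·V_1 - 2·V_4 - 1  [with V_1=-3, V_4=-13]  = 16

16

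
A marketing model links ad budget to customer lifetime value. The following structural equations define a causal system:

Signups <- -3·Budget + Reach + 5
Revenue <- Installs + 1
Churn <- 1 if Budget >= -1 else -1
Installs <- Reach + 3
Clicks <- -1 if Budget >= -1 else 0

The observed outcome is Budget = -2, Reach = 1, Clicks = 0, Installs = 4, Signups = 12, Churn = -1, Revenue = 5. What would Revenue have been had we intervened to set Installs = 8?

The intervention breaks the incoming arrows to Installs: Installs <- Reach + 3 no longer applies, and Installs = 8.
Revenue = Installs + 1  [with Installs=8]  = 9

9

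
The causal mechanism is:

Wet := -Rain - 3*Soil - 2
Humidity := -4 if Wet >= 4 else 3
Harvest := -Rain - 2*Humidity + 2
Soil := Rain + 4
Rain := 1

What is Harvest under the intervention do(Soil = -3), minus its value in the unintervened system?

14

do(Soil=-3) replaces the equation Soil := Rain + 4 with the constant Soil = -3.
Wet = -Rain - 3*Soil - 2  [with Rain=1, Soil=-3]  = 6
Humidity = -4 if Wet >= 4 else 3  [with Wet=6]  = -4
Harvest = -Rain - 2*Humidity + 2  [with Rain=1, Humidity=-4]  = 9
Without intervention: Soil = Rain + 4  [with Rain=1]  = 5; Wet = -Rain - 3*Soil - 2  [with Rain=1, Soil=5]  = -18; Humidity = -4 if Wet >= 4 else 3  [with Wet=-18]  = 3; Harvest = -Rain - 2*Humidity + 2  [with Rain=1, Humidity=3]  = -5.
Change = 9 − (-5) = 14.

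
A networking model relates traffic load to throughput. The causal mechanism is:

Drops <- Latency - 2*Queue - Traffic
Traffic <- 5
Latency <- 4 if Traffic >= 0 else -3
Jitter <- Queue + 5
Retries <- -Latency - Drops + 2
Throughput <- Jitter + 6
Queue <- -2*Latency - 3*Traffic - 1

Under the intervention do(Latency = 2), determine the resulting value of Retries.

-37

do(Latency=2) replaces the equation Latency <- 4 if Traffic >= 0 else -3 with the constant Latency = 2.
Queue = -2*Latency - 3*Traffic - 1  [with Latency=2, Traffic=5]  = -20
Drops = Latency - 2*Queue - Traffic  [with Latency=2, Queue=-20, Traffic=5]  = 37
Retries = -Latency - Drops + 2  [with Latency=2, Drops=37]  = -37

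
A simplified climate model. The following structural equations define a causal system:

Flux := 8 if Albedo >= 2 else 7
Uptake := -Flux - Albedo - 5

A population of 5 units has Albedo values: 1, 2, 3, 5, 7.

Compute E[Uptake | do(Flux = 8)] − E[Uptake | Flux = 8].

The intervention sets Flux=8 in all 5 units regardless of Albedo. Recomputing Uptake per unit gives -14, -15, -16, -18, -20; average -16.6.
Conditioning on Flux=8 selects the 4 unit(s) with Albedo ∈ {2, 3, 5, 7}. Their Uptake values: -15, -16, -18, -20. Mean = -17.25.
Difference = -16.6 − (-17.25) = 0.65.

0.65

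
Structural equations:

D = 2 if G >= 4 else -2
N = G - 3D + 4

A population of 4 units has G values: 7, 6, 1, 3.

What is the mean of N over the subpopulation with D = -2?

E[N|D=-2] averages over only the 2 units with D=-2 (G = 1, 3): N = 11, 13, mean 12.

12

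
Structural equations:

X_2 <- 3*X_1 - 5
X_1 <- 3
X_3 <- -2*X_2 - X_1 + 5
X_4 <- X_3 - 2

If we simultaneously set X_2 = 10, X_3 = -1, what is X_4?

Setting X_2 = 10, X_3 = -1 by intervention discards those variables' equations.
X_4 = X_3 - 2  [with X_3=-1]  = -3

-3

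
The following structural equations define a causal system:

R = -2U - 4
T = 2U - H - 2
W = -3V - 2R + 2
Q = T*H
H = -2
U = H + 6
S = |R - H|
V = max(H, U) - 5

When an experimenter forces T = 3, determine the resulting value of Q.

-6

Intervening sets T = 3 and removes its equation (T = 2U - H - 2).
Q = T*H  [with T=3, H=-2]  = -6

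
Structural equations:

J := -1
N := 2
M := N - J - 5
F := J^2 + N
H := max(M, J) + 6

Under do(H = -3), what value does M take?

-2

do(H=-3) replaces the equation H := max(M, J) + 6 with the constant H = -3.
M is not downstream of the intervention, so its value is determined by the original equations.
M = N - J - 5  [with N=2, J=-1]  = -2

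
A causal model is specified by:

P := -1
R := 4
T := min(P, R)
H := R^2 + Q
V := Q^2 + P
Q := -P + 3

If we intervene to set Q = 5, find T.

The intervention breaks the incoming arrows to Q: Q := -P + 3 no longer applies, and Q = 5.
T is not downstream of the intervention, so its value is determined by the original equations.
T = min(P, R)  [with P=-1, R=4]  = -1

-1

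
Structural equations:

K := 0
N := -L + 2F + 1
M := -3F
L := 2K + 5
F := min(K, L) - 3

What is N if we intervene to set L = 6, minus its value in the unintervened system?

-1

do(L=6) replaces the equation L := 2K + 5 with the constant L = 6.
F = min(K, L) - 3  [with K=0, L=6]  = -3
N = -L + 2F + 1  [with L=6, F=-3]  = -11
Without intervention: L = 2K + 5  [with K=0]  = 5; F = min(K, L) - 3  [with K=0, L=5]  = -3; N = -L + 2F + 1  [with L=5, F=-3]  = -10.
Change = -11 − (-10) = -1.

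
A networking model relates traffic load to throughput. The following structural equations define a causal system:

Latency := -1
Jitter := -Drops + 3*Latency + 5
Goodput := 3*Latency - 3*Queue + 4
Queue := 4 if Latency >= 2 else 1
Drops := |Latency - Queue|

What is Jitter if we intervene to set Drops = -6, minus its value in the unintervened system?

The intervention breaks the incoming arrows to Drops: Drops := |Latency - Queue| no longer applies, and Drops = -6.
Jitter = -Drops + 3*Latency + 5  [with Drops=-6, Latency=-1]  = 8
Without intervention: Queue = 4 if Latency >= 2 else 1  [with Latency=-1]  = 1; Drops = |Latency - Queue|  [with Latency=-1, Queue=1]  = 2; Jitter = -Drops + 3*Latency + 5  [with Drops=2, Latency=-1]  = 0.
Change = 8 − 0 = 8.

8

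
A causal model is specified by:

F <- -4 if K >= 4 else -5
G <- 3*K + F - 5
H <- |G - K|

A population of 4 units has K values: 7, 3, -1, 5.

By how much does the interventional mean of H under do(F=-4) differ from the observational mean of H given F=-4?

do(F=-4) breaks F's dependence on K. With F=-4 fixed, H across the units is 5, 3, 11, 1, mean 5.
E[H|F=-4] averages over only the 2 units with F=-4 (K = 7, 5): H = 5, 1, mean 3.
Difference = 5 − 3 = 2.

2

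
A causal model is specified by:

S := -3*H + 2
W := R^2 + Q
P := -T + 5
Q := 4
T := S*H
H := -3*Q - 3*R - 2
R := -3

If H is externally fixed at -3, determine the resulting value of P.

38

The intervention breaks the incoming arrows to H: H := -3*Q - 3*R - 2 no longer applies, and H = -3.
S = -3*H + 2  [with H=-3]  = 11
T = S*H  [with S=11, H=-3]  = -33
P = -T + 5  [with T=-33]  = 38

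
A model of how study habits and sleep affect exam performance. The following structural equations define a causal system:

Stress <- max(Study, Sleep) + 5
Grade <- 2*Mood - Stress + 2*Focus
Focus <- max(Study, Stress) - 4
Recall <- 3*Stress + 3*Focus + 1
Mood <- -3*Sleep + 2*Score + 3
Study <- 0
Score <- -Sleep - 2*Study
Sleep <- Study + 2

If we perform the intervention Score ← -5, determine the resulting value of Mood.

-13

The intervention breaks the incoming arrows to Score: Score <- -Sleep - 2*Study no longer applies, and Score = -5.
Sleep = Study + 2  [with Study=0]  = 2
Mood = -3*Sleep + 2*Score + 3  [with Sleep=2, Score=-5]  = -13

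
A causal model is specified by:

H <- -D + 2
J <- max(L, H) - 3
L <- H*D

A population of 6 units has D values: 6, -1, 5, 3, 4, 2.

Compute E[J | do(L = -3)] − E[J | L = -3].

The intervention sets L=-3 in all 6 units regardless of D. Recomputing J per unit gives -6, 0, -6, -4, -5, -3; average -4.
Observing L=-3 restricts to units where L's equation naturally yields -3: D ∈ {-1, 3}. In that subpopulation J = 0, -4, mean -2.
Difference = -4 − (-2) = -2.

-2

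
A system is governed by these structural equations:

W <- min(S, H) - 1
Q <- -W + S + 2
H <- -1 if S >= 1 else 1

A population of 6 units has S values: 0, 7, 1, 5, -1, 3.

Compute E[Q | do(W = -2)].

6.5

The intervention sets W=-2 in all 6 units regardless of S. Recomputing Q per unit gives 4, 11, 5, 9, 3, 7; average 6.5.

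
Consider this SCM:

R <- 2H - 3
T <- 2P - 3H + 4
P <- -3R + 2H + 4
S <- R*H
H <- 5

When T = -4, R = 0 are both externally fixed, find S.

Setting T = -4, R = 0 by intervention discards those variables' equations.
S = R*H  [with R=0, H=5]  = 0

0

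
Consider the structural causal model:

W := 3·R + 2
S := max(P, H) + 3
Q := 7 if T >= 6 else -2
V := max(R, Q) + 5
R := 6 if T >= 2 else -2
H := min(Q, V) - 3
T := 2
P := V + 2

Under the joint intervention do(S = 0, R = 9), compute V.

14

Under do(S = 0, R = 9), each intervened variable's structural equation is replaced by its fixed value.
Q = 7 if T >= 6 else -2  [with T=2]  = -2
V = max(R, Q) + 5  [with R=9, Q=-2]  = 14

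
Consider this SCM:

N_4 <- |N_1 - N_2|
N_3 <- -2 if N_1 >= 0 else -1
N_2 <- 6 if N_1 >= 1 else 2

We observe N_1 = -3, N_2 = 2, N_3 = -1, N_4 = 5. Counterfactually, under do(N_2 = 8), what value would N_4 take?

Under do(N_2=8), the mechanism N_2 <- 6 if N_1 >= 1 else 2 is discarded; N_2 is fixed at 8.
N_4 = |N_1 - N_2|  [with N_1=-3, N_2=8]  = 11

11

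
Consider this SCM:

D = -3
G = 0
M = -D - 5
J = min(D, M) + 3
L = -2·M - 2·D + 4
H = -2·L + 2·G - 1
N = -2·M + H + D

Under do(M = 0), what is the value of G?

Under do(M=0), the mechanism M = -D - 5 is discarded; M is fixed at 0.
Since G is not a descendant of the intervened variable, it is unaffected.

0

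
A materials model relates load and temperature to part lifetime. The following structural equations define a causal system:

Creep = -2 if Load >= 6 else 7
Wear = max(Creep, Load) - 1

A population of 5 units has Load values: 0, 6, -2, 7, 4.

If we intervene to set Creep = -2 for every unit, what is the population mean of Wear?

Under do(Creep=-2), Creep's equation is replaced by Creep=-2 for every unit. Per-unit Wear: -1, 5, -3, 6, 3. Mean = 2.

2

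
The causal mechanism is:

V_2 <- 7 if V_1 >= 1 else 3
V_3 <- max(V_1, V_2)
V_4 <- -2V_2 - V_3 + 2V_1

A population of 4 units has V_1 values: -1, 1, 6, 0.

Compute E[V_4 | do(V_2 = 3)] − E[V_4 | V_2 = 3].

do(V_2=3) breaks V_2's dependence on V_1. With V_2=3 fixed, V_4 across the units is -11, -7, 0, -9, mean -6.75.
Observing V_2=3 restricts to units where V_2's equation naturally yields 3: V_1 ∈ {-1, 0}. In that subpopulation V_4 = -11, -9, mean -10.
Difference = -6.75 − (-10) = 3.25.

3.25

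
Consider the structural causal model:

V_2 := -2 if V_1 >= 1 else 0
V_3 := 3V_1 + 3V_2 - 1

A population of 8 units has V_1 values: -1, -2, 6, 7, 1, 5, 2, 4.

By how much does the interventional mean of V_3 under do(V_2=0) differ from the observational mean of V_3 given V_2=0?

12.75

Every unit gets V_2=0 under the intervention. V_3 values become -4, -7, 17, 20, 2, 14, 5, 11; E[V_3|do(V_2=0)] = 7.25.
E[V_3|V_2=0] averages over only the 2 units with V_2=0 (V_1 = -1, -2): V_3 = -4, -7, mean -5.5.
Difference = 7.25 − (-5.5) = 12.75.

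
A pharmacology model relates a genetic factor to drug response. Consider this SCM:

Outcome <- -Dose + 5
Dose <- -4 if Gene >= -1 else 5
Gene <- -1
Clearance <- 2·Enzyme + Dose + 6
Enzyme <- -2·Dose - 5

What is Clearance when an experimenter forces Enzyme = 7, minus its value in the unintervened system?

8

The intervention breaks the incoming arrows to Enzyme: Enzyme <- -2·Dose - 5 no longer applies, and Enzyme = 7.
Dose = -4 if Gene >= -1 else 5  [with Gene=-1]  = -4
Clearance = 2·Enzyme + Dose + 6  [with Enzyme=7, Dose=-4]  = 16
Without intervention: Dose = -4 if Gene >= -1 else 5  [with Gene=-1]  = -4; Enzyme = -2·Dose - 5  [with Dose=-4]  = 3; Clearance = 2·Enzyme + Dose + 6  [with Enzyme=3, Dose=-4]  = 8.
Change = 16 − 8 = 8.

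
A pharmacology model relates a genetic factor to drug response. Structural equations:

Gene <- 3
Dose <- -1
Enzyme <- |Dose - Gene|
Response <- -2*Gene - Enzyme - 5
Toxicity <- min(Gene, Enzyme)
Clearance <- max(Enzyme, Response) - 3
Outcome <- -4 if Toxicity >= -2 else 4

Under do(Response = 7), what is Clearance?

4

Under do(Response=7), the mechanism Response <- -2*Gene - Enzyme - 5 is discarded; Response is fixed at 7.
Enzyme = |Dose - Gene|  [with Dose=-1, Gene=3]  = 4
Clearance = max(Enzyme, Response) - 3  [with Enzyme=4, Response=7]  = 4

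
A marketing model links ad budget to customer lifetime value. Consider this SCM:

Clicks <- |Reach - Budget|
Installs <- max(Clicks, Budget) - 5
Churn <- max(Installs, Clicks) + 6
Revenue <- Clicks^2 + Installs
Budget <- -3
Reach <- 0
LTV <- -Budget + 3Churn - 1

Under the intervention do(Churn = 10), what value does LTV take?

32

Under do(Churn=10), the mechanism Churn <- max(Installs, Clicks) + 6 is discarded; Churn is fixed at 10.
LTV = -Budget + 3Churn - 1  [with Budget=-3, Churn=10]  = 32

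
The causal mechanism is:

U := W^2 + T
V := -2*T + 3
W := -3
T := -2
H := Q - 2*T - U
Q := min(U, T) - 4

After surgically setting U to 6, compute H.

The intervention breaks the incoming arrows to U: U := W^2 + T no longer applies, and U = 6.
Q = min(U, T) - 4  [with U=6, T=-2]  = -6
H = Q - 2*T - U  [with Q=-6, T=-2, U=6]  = -8

-8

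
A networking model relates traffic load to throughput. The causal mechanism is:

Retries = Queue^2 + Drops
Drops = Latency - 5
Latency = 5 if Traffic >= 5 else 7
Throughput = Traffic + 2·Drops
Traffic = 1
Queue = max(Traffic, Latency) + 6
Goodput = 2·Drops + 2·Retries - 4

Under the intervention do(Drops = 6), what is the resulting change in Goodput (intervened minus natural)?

The intervention breaks the incoming arrows to Drops: Drops = Latency - 5 no longer applies, and Drops = 6.
Latency = 5 if Traffic >= 5 else 7  [with Traffic=1]  = 7
Queue = max(Traffic, Latency) + 6  [with Traffic=1, Latency=7]  = 13
Retries = Queue^2 + Drops  [with Queue=13, Drops=6]  = 175
Goodput = 2·Drops + 2·Retries - 4  [with Drops=6, Retries=175]  = 358
Without intervention: Latency = 5 if Traffic >= 5 else 7  [with Traffic=1]  = 7; Queue = max(Traffic, Latency) + 6  [with Traffic=1, Latency=7]  = 13; Drops = Latency - 5  [with Latency=7]  = 2; Retries = Queue^2 + Drops  [with Queue=13, Drops=2]  = 171; Goodput = 2·Drops + 2·Retries - 4  [with Drops=2, Retries=171]  = 342.
Change = 358 − 342 = 16.

16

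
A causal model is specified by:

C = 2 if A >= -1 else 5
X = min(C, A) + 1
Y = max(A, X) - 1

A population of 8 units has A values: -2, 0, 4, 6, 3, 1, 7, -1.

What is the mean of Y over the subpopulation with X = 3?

4

Observing X=3 restricts to units where X's equation naturally yields 3: A ∈ {4, 6, 3, 7}. In that subpopulation Y = 3, 5, 2, 6, mean 4.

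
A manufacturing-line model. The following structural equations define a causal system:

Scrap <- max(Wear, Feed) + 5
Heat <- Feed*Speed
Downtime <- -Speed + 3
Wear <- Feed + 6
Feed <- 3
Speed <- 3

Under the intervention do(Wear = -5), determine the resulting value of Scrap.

8

Intervening sets Wear = -5 and removes its equation (Wear <- Feed + 6).
Scrap = max(Wear, Feed) + 5  [with Wear=-5, Feed=3]  = 8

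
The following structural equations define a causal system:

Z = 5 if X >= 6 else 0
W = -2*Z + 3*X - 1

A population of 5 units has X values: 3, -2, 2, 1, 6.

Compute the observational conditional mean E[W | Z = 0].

2

Conditioning on Z=0 selects the 4 unit(s) with X ∈ {3, -2, 2, 1}. Their W values: 8, -7, 5, 2. Mean = 2.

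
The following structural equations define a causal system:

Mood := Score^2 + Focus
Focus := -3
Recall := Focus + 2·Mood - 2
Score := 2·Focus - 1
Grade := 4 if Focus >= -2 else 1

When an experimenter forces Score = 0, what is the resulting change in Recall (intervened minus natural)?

-98

Under do(Score=0), the mechanism Score := 2·Focus - 1 is discarded; Score is fixed at 0.
Mood = Score^2 + Focus  [with Score=0, Focus=-3]  = -3
Recall = Focus + 2·Mood - 2  [with Focus=-3, Mood=-3]  = -11
Without intervention: Score = 2·Focus - 1  [with Focus=-3]  = -7; Mood = Score^2 + Focus  [with Score=-7, Focus=-3]  = 46; Recall = Focus + 2·Mood - 2  [with Focus=-3, Mood=46]  = 87.
Change = -11 − 87 = -98.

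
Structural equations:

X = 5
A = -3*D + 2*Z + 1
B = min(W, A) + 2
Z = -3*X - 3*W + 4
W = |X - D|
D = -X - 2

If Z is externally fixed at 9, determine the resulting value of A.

40

Intervening sets Z = 9 and removes its equation (Z = -3*X - 3*W + 4).
D = -X - 2  [with X=5]  = -7
A = -3*D + 2*Z + 1  [with D=-7, Z=9]  = 40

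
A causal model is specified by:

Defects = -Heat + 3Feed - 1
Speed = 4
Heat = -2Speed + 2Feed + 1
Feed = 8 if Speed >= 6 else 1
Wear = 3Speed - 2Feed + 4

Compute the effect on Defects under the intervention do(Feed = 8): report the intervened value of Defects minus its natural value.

7

do(Feed=8) replaces the equation Feed = 8 if Speed >= 6 else 1 with the constant Feed = 8.
Heat = -2Speed + 2Feed + 1  [with Speed=4, Feed=8]  = 9
Defects = -Heat + 3Feed - 1  [with Heat=9, Feed=8]  = 14
Without intervention: Feed = 8 if Speed >= 6 else 1  [with Speed=4]  = 1; Heat = -2Speed + 2Feed + 1  [with Speed=4, Feed=1]  = -5; Defects = -Heat + 3Feed - 1  [with Heat=-5, Feed=1]  = 7.
Change = 14 − 7 = 7.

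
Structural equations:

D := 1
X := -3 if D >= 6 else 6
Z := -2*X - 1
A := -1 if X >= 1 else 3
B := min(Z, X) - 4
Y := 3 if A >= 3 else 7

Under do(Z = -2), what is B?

-6

do(Z=-2) replaces the equation Z := -2*X - 1 with the constant Z = -2.
X = -3 if D >= 6 else 6  [with D=1]  = 6
B = min(Z, X) - 4  [with Z=-2, X=6]  = -6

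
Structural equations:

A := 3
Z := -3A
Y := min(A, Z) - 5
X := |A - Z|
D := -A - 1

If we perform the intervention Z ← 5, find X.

Under do(Z=5), the mechanism Z := -3A is discarded; Z is fixed at 5.
X = |A - Z|  [with A=3, Z=5]  = 2

2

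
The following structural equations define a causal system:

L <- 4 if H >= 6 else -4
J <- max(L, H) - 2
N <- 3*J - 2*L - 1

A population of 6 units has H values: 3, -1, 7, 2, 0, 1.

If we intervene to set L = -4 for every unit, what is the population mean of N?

Under do(L=-4), L's equation is replaced by L=-4 for every unit. Per-unit N: 10, -2, 22, 7, 1, 4. Mean = 7.

7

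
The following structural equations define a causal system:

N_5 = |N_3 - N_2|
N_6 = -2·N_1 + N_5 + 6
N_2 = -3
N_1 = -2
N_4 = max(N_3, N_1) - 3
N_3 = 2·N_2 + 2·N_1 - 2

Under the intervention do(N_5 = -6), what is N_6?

The intervention breaks the incoming arrows to N_5: N_5 = |N_3 - N_2| no longer applies, and N_5 = -6.
N_6 = -2·N_1 + N_5 + 6  [with N_1=-2, N_5=-6]  = 4

4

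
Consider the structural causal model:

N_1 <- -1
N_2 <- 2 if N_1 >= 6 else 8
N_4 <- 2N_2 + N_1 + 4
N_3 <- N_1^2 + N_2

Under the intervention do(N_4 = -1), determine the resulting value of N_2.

The intervention breaks the incoming arrows to N_4: N_4 <- 2N_2 + N_1 + 4 no longer applies, and N_4 = -1.
Since N_2 is not a descendant of the intervened variable, it is unaffected.
N_2 = 2 if N_1 >= 6 else 8  [with N_1=-1]  = 8

8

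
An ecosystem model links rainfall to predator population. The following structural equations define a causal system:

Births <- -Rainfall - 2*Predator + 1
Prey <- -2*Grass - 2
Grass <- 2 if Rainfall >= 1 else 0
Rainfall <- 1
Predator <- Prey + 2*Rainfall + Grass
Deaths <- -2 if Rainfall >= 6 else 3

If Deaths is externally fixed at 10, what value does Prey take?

-6

do(Deaths=10) replaces the equation Deaths <- -2 if Rainfall >= 6 else 3 with the constant Deaths = 10.
Prey is not downstream of the intervention, so its value is determined by the original equations.
Grass = 2 if Rainfall >= 1 else 0  [with Rainfall=1]  = 2
Prey = -2*Grass - 2  [with Grass=2]  = -6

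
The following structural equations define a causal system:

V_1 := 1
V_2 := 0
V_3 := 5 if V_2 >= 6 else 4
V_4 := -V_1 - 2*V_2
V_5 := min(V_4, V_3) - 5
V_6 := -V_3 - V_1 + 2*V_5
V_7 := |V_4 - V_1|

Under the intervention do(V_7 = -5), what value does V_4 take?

-1

Under do(V_7=-5), the mechanism V_7 := |V_4 - V_1| is discarded; V_7 is fixed at -5.
Since V_4 is not a descendant of the intervened variable, it is unaffected.
V_4 = -V_1 - 2*V_2  [with V_1=1, V_2=0]  = -1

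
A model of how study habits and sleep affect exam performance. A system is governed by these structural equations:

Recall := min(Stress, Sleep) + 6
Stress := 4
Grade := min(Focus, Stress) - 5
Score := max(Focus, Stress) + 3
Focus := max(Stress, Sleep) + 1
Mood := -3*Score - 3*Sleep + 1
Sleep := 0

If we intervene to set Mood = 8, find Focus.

5

do(Mood=8) replaces the equation Mood := -3*Score - 3*Sleep + 1 with the constant Mood = 8.
Focus is not downstream of the intervention, so its value is determined by the original equations.
Focus = max(Stress, Sleep) + 1  [with Stress=4, Sleep=0]  = 5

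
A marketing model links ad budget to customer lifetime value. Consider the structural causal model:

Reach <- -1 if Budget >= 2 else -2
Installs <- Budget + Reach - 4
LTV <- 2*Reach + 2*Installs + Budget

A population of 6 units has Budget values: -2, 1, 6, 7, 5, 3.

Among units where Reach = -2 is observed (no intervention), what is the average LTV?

Observing Reach=-2 restricts to units where Reach's equation naturally yields -2: Budget ∈ {-2, 1}. In that subpopulation LTV = -22, -13, mean -17.5.

-17.5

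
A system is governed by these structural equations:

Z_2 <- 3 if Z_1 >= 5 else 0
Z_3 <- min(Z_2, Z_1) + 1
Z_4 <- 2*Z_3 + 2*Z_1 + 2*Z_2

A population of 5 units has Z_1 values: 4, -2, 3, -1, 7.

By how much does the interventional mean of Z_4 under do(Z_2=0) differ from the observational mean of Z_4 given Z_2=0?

2.7

do(Z_2=0) breaks Z_2's dependence on Z_1. With Z_2=0 fixed, Z_4 across the units is 10, -6, 8, -2, 16, mean 5.2.
E[Z_4|Z_2=0] averages over only the 4 units with Z_2=0 (Z_1 = 4, -2, 3, -1): Z_4 = 10, -6, 8, -2, mean 2.5.
Difference = 5.2 − 2.5 = 2.7.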